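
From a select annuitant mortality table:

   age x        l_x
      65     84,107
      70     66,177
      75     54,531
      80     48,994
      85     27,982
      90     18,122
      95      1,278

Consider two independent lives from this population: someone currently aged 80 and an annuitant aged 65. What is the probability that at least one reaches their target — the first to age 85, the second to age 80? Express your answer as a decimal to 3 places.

0.821

p₁ = l_85/l_80 = 27,982/48,994 = 0.571131; p₂ = l_80/l_65 = 48,994/84,107 = 0.582520.
P(at least one) = 1 − (1−p₁)(1−p₂) = 1 − 0.428869 × 0.417480 = 0.820956.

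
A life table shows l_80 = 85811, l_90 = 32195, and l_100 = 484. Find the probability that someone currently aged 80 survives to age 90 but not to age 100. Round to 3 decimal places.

We want 10|10q80 = (l_90 − l_100)/l_80.
This is the probability of reaching 90 but not 100, conditional on being alive at 80: (l_90 − l_100) / l_80.
= (32195 − 484) / 85811 = 31711 / 85811 = 0.369545.

0.370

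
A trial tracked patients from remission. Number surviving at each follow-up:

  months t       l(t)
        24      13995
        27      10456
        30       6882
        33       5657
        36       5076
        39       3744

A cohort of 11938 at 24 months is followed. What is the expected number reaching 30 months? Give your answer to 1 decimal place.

5870.5

The relevant probability is 6882/13995 = 0.491747.
Expected number = 11938 × 0.491747 = 5870.5.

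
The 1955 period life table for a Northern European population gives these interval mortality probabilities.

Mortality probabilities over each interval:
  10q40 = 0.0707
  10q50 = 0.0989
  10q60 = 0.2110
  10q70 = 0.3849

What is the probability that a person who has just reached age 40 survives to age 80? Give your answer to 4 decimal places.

The overall survival probability is (1 − 0.0707) × (1 − 0.0989) × (1 − 0.2110) × (1 − 0.3849).
= 0.9293 × 0.9011 × 0.7890 × 0.6151 = 0.406398.

0.4064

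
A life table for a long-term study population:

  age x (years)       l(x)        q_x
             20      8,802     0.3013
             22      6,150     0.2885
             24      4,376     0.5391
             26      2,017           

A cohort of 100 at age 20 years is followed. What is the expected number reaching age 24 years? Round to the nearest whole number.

The relevant probability is 4,376/8,802 = 0.497160.
Expected number = 100 × 0.497160 = 50.

50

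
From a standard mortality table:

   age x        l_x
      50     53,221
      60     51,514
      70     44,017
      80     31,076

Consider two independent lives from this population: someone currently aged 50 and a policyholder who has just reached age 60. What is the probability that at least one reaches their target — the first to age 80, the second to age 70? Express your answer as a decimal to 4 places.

p₁ = l_80/l_50 = 31,076/53,221 = 0.583905; p₂ = l_70/l_60 = 44,017/51,514 = 0.854467.
P(at least one) = 1 − (1−p₁)(1−p₂) = 1 − 0.416095 × 0.145533 = 0.939444.

0.9394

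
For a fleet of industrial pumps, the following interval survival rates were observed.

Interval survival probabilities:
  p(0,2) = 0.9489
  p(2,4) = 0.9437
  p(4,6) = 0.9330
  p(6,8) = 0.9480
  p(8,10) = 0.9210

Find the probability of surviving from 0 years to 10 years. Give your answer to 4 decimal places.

0.7295

P(survive 0→10) = 0.9489 × 0.9437 × 0.9330 × 0.9480 × 0.9210.
= 0.729464.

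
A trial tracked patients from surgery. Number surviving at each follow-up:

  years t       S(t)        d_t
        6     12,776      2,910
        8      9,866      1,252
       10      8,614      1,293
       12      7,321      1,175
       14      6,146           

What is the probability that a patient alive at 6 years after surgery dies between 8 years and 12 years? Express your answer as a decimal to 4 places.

This is the probability of reaching 8 but not 12, conditional on being alive at 6: (S(8) − S(12)) / S(6).
= (9,866 − 7,321) / 12,776 = 2,545 / 12,776 = 0.199202.

0.1992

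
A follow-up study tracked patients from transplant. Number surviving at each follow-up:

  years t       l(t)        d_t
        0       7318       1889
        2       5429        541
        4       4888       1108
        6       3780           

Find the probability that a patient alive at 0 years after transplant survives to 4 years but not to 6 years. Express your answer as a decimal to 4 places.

0.1514

This is the probability of reaching 4 but not 6, conditional on being alive at 0: (l(4) − l(6)) / l(0).
= (4888 − 3780) / 7318 = 1108 / 7318 = 0.151407.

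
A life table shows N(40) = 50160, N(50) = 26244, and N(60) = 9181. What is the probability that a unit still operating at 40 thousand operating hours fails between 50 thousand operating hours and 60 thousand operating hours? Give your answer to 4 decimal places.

0.3402

This is the probability of reaching 50 but not 60, conditional on being operational at 40: (N(50) − N(60)) / N(40).
= (26244 − 9181) / 50160 = 17063 / 50160 = 0.340171.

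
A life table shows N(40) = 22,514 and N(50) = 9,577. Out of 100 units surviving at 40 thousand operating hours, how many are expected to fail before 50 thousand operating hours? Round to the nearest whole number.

The relevant probability is 1 − 9,577/22,514 = 0.574620.
Expected number = 100 × 0.574620 = 57.

57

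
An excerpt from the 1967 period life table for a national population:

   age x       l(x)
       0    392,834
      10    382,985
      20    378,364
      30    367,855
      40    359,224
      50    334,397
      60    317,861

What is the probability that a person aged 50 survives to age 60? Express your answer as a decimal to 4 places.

0.9505

The conditional survival probability is l(60)/l(50) = 317,861/334,397 = 0.950550.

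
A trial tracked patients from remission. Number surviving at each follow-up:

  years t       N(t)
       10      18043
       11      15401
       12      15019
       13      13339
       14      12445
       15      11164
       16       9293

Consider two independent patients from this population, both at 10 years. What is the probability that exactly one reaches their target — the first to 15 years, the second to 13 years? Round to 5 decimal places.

p₁ = N(15)/N(10) = 11164/18043 = 0.618744; p₂ = N(13)/N(10) = 13339/18043 = 0.739289.
P(exactly one) = p₁(1−p₂) + (1−p₁)p₂ = 0.161313 + 0.281858 = 0.443172.

0.44317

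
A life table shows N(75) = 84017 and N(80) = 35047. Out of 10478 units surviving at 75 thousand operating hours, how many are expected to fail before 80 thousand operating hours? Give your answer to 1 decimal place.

The relevant probability is 1 − 35047/84017 = 0.582858.
Expected number = 10478 × 0.582858 = 6107.2.

6107.2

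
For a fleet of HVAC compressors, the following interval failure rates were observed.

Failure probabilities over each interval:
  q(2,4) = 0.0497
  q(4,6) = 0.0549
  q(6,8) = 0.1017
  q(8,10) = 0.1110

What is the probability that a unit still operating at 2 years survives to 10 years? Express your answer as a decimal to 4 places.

Chaining the interval survival probabilities: (1 − 0.0497) × (1 − 0.0549) × (1 − 0.1017) × (1 − 0.1110).
= 0.9503 × 0.9451 × 0.8983 × 0.8890 = 0.717235.

0.7172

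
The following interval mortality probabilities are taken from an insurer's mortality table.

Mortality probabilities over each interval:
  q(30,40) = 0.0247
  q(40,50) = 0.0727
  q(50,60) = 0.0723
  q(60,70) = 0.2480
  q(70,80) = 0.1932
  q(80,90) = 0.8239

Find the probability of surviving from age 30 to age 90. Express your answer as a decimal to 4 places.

P(survive 30→90) = (1 − 0.0247) × (1 − 0.0727) × (1 − 0.0723) × (1 − 0.2480) × (1 − 0.1932) × (1 − 0.8239).
= 0.9753 × 0.9273 × 0.9277 × 0.7520 × 0.8068 × 0.1761 = 0.089642.

0.0896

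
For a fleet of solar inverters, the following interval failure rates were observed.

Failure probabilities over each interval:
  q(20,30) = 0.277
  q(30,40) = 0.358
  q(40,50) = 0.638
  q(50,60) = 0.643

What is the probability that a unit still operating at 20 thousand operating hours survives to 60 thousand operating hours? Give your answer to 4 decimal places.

P(survive 20→60) = (1 − 0.277) × (1 − 0.358) × (1 − 0.638) × (1 − 0.643).
= 0.723 × 0.642 × 0.362 × 0.357 = 0.059986.

0.0600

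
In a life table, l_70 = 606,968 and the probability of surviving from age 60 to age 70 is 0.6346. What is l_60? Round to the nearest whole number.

l_60 = l_70 / p = 606,968 / 0.6346 = 956458.

956458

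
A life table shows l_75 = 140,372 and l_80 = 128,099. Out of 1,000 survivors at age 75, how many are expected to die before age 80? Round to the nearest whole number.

The relevant probability is 1 − 128,099/140,372 = 0.087432.
Expected number = 1,000 × 0.087432 = 87.

87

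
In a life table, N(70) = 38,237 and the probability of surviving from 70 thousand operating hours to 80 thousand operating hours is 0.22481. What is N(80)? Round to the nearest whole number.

8596

N(80) = N(70) × p = 38,237 × 0.22481 = 8596.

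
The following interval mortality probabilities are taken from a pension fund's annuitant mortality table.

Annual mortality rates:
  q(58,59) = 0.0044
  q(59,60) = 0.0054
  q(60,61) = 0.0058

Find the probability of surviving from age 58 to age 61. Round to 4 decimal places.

The overall survival probability is (1 − 0.0044) × (1 − 0.0054) × (1 − 0.0058).
= 0.9956 × 0.9946 × 0.9942 = 0.984480.

0.9845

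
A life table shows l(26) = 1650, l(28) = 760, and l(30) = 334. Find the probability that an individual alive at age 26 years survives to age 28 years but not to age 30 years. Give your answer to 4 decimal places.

This is the probability of reaching 28 but not 30, conditional on being alive at 26: (l(28) − l(30)) / l(26).
= (760 − 334) / 1650 = 426 / 1650 = 0.258182.

0.2582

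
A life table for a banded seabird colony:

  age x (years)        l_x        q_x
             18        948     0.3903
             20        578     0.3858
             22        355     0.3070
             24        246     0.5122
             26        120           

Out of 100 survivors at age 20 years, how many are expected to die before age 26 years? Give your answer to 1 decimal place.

The relevant probability is 1 − 120/578 = 0.792388.
Expected number = 100 × 0.792388 = 79.2.

79.2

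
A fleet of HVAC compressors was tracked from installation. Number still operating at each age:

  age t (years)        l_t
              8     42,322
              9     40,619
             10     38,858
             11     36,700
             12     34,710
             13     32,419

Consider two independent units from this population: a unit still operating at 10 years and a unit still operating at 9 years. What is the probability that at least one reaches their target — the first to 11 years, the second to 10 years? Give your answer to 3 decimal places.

0.998

p₁ = l_11/l_10 = 36,700/38,858 = 0.944464; p₂ = l_10/l_9 = 38,858/40,619 = 0.956646.
P(at least one) = 1 − (1−p₁)(1−p₂) = 1 − 0.055536 × 0.043354 = 0.997592.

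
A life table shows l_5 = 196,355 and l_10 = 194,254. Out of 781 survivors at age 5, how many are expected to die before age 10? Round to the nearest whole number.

8

The relevant probability is 1 − 194,254/196,355 = 0.010700.
Expected number = 781 × 0.010700 = 8.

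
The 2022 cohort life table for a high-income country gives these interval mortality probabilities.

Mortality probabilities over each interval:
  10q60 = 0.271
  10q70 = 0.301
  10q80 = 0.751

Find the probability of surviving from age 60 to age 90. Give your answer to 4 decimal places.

30p60 = (1 − 0.271) × (1 − 0.301) × (1 − 0.751).
= 0.729 × 0.699 × 0.249 = 0.126883.

0.1269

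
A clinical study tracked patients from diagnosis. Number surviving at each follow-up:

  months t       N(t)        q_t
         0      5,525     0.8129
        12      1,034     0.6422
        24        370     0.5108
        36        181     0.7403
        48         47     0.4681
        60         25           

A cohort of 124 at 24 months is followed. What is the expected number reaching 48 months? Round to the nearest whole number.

The relevant probability is 47/370 = 0.127027.
Expected number = 124 × 0.127027 = 16.

16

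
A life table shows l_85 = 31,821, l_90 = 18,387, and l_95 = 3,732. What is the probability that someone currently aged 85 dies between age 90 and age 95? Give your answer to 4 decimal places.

We want 5|5q85 = (l_90 − l_95)/l_85.
This is the probability of reaching 90 but not 95, conditional on being alive at 85: (l_90 − l_95) / l_85.
= (18,387 − 3,732) / 31,821 = 14,655 / 31,821 = 0.460545.

0.4605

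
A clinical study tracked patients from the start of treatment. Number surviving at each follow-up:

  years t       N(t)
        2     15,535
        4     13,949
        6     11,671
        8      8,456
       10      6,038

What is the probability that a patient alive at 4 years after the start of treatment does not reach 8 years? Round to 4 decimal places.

0.3938

P(die before 8 | alive at 4) = 1 − N(8)/N(4) = 1 − 8,456/13,949 = (5,493)/13,949 = 0.393792.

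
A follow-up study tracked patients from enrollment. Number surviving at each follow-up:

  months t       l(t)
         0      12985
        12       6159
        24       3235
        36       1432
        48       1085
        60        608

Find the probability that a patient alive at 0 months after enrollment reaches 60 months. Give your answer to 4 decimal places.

The conditional survival probability is l(60)/l(0) = 608/12985 = 0.046823.

0.0468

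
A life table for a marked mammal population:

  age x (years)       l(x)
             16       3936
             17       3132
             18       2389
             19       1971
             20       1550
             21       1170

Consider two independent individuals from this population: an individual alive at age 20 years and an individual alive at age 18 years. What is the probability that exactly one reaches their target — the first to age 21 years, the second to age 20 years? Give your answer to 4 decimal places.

0.4242

p₁ = l(21)/l(20) = 1170/1550 = 0.754839; p₂ = l(20)/l(18) = 1550/2389 = 0.648807.
P(exactly one) = p₁(1−p₂) + (1−p₁)p₂ = 0.265094 + 0.159062 = 0.424156.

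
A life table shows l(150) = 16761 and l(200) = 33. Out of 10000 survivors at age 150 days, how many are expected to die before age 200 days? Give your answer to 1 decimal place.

9980.3

The relevant probability is 1 − 33/16761 = 0.998031.
Expected number = 10000 × 0.998031 = 9980.3.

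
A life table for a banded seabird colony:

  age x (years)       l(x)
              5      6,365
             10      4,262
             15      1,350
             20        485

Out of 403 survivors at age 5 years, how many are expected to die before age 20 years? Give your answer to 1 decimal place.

The relevant probability is 1 − 485/6,365 = 0.923802.
Expected number = 403 × 0.923802 = 372.3.

372.3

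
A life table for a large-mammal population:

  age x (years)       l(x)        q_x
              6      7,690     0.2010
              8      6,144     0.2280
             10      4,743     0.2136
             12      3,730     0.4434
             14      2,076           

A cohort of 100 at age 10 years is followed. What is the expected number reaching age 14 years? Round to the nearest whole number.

The relevant probability is 2,076/4,743 = 0.437698.
Expected number = 100 × 0.437698 = 44.

44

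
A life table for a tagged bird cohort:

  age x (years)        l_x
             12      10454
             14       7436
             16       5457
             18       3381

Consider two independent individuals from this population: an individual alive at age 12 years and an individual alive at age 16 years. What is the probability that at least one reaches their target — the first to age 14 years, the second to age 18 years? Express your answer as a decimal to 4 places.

p₁ = l_14/l_12 = 7436/10454 = 0.711307; p₂ = l_18/l_16 = 3381/5457 = 0.619571.
P(at least one) = 1 − (1−p₁)(1−p₂) = 1 − 0.288693 × 0.380429 = 0.890173.

0.8902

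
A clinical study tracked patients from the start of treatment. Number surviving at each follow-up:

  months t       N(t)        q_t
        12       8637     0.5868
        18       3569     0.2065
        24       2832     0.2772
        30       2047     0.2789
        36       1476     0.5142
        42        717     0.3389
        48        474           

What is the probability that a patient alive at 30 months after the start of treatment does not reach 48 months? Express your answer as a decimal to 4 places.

P(die before 48 | alive at 30) = 1 − N(48)/N(30) = 1 − 474/2047 = (1573)/2047 = 0.768442.

0.7684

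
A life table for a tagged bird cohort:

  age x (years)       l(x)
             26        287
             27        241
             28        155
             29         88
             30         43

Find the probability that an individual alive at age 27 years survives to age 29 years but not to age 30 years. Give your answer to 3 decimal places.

This is the probability of reaching 29 but not 30, conditional on being alive at 27: (l(29) − l(30)) / l(27).
= (88 − 43) / 241 = 45 / 241 = 0.186722.

0.187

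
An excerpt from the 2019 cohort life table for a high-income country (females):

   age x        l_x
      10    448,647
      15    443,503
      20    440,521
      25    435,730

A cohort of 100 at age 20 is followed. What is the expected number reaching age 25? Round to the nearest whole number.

99

The relevant probability is 435,730/440,521 = 0.989124.
Expected number = 100 × 0.989124 = 99.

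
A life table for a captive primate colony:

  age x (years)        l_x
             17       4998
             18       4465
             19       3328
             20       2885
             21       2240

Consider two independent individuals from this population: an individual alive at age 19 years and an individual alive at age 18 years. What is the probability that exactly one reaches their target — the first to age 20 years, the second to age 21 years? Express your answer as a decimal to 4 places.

0.4988

p₁ = l_20/l_19 = 2885/3328 = 0.866887; p₂ = l_21/l_18 = 2240/4465 = 0.501680.
P(exactly one) = p₁(1−p₂) + (1−p₁)p₂ = 0.431987 + 0.066780 = 0.498767.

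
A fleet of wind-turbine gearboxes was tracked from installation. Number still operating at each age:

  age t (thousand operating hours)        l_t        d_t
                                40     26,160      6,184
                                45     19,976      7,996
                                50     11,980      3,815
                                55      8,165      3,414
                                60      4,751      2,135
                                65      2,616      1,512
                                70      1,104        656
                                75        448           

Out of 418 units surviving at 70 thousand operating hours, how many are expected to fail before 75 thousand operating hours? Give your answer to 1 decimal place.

248.4

The relevant probability is 1 − 448/1,104 = 0.594203.
Expected number = 418 × 0.594203 = 248.4.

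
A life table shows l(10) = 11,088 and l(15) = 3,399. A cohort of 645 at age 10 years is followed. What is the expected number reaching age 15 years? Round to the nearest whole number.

198

The relevant probability is 3,399/11,088 = 0.306548.
Expected number = 645 × 0.306548 = 198.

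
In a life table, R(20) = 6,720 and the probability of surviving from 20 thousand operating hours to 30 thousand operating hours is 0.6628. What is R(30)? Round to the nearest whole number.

R(30) = R(20) × p = 6,720 × 0.6628 = 4454.

4454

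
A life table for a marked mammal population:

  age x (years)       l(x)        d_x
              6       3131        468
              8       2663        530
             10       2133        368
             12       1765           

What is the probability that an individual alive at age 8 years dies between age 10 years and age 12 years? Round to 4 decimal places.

0.1382

This is the probability of reaching 10 but not 12, conditional on being alive at 8: (l(10) − l(12)) / l(8).
= (2133 − 1765) / 2663 = 368 / 2663 = 0.138190.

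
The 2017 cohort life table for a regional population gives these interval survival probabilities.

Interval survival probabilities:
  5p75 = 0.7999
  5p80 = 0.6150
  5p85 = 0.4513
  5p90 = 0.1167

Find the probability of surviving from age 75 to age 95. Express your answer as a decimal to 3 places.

0.026

Survival from 75 to 95 is the product of surviving each interval: 0.7999 × 0.6150 × 0.4513 × 0.1167.
= 0.025909.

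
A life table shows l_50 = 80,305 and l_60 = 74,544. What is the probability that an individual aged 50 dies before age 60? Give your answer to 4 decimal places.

P(die before 60 | alive at 50) = 1 − l_60/l_50 = 1 − 74,544/80,305 = (5,761)/80,305 = 0.071739.

0.0717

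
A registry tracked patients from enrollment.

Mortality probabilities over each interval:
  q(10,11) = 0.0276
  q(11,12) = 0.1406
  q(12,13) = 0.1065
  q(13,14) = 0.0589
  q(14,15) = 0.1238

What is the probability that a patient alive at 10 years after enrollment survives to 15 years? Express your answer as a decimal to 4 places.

0.6157

Chaining the interval survival probabilities: (1 − 0.0276) × (1 − 0.1406) × (1 − 0.1065) × (1 − 0.0589) × (1 − 0.1238).
= 0.9724 × 0.8594 × 0.8935 × 0.9411 × 0.8762 = 0.615707.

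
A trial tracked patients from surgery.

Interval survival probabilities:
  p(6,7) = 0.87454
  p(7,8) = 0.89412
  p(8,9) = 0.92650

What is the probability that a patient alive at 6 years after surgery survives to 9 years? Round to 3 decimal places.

P(survive 6→9) = 0.87454 × 0.89412 × 0.92650.
= 0.724471.

0.724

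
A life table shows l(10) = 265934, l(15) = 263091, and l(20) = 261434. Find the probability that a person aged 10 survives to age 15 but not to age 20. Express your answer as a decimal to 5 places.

This is the probability of reaching 15 but not 20, conditional on being alive at 10: (l(15) − l(20)) / l(10).
= (263091 − 261434) / 265934 = 1657 / 265934 = 0.006231.

0.00623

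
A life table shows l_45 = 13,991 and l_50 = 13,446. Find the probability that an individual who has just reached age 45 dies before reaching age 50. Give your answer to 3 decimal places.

0.039

P(die before 50 | alive at 45) = 1 − l_50/l_45 = 1 − 13,446/13,991 = (545)/13,991 = 0.038954.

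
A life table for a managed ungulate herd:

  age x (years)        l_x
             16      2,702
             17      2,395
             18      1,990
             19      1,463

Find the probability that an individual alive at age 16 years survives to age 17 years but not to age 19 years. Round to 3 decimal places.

0.345

This is the probability of reaching 17 but not 19, conditional on being alive at 16: (l_17 − l_19) / l_16.
= (2,395 − 1,463) / 2,702 = 932 / 2,702 = 0.344930.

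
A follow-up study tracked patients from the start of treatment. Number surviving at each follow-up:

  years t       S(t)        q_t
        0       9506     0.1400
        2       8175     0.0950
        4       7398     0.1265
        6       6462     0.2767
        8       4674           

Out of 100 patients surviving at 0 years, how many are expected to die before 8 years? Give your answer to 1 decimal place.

50.8

The relevant probability is 1 − 4674/9506 = 0.508311.
Expected number = 100 × 0.508311 = 50.8.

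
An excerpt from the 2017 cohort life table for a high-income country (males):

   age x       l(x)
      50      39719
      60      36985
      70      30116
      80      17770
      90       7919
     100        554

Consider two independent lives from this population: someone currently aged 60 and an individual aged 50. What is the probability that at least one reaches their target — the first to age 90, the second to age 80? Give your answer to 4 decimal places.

p₁ = l(90)/l(60) = 7919/36985 = 0.214114; p₂ = l(80)/l(50) = 17770/39719 = 0.447393.
P(at least one) = 1 − (1−p₁)(1−p₂) = 1 − 0.785886 × 0.552607 = 0.565714.

0.5657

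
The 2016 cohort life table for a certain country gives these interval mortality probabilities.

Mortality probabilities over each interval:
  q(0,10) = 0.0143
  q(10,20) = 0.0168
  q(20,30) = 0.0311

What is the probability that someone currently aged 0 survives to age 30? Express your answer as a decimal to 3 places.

Chaining the interval survival probabilities: (1 − 0.0143) × (1 − 0.0168) × (1 − 0.0311).
= 0.9857 × 0.9832 × 0.9689 = 0.939000.

0.939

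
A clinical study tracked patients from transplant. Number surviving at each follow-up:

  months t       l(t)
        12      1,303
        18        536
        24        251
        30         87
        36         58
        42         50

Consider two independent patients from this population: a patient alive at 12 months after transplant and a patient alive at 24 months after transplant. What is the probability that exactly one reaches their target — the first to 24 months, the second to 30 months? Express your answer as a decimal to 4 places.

0.4057

p₁ = l(24)/l(12) = 251/1,303 = 0.192632; p₂ = l(30)/l(24) = 87/251 = 0.346614.
P(exactly one) = p₁(1−p₂) + (1−p₁)p₂ = 0.125863 + 0.279845 = 0.405708.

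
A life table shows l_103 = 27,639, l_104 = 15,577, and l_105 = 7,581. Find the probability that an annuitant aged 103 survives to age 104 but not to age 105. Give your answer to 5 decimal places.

0.28930

This is the probability of reaching 104 but not 105, conditional on being alive at 103: (l_104 − l_105) / l_103.
= (15,577 − 7,581) / 27,639 = 7,996 / 27,639 = 0.289301.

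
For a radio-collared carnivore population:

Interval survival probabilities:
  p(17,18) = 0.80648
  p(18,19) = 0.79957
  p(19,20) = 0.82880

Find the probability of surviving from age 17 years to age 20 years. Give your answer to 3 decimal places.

Chaining the interval survival probabilities: 0.80648 × 0.79957 × 0.82880.
= 0.534441.

0.534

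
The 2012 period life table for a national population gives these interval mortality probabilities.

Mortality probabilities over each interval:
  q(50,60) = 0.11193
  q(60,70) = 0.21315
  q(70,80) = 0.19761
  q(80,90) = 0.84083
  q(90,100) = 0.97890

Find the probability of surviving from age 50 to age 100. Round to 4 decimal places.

The overall survival probability is (1 − 0.11193) × (1 − 0.21315) × (1 − 0.19761) × (1 − 0.84083) × (1 − 0.97890).
= 0.88807 × 0.78685 × 0.80239 × 0.15917 × 0.02110 = 0.001883.

0.0019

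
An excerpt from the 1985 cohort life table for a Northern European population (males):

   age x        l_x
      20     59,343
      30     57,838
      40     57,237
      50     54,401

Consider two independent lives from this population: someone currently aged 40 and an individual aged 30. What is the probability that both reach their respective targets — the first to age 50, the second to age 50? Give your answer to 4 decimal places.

0.8940

p₁ = l_50/l_40 = 54,401/57,237 = 0.950452; p₂ = l_50/l_30 = 54,401/57,838 = 0.940575.
P(both) = p₁ × p₂ = 0.950452 × 0.940575 = 0.893971.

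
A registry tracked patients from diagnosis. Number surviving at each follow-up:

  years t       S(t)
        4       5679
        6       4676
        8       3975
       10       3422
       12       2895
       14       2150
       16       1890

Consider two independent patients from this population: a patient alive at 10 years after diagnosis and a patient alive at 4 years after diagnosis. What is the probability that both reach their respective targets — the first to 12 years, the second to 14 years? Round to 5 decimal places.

p₁ = S(12)/S(10) = 2895/3422 = 0.845996; p₂ = S(14)/S(4) = 2150/5679 = 0.378588.
P(both) = p₁ × p₂ = 0.845996 × 0.378588 = 0.320284.

0.32028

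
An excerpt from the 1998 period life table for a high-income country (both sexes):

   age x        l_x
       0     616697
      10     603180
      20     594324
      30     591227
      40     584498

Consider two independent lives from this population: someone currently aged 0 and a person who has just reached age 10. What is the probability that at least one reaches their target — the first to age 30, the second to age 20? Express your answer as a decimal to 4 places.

0.9994

p₁ = l_30/l_0 = 591227/616697 = 0.958699; p₂ = l_20/l_10 = 594324/603180 = 0.985318.
P(at least one) = 1 − (1−p₁)(1−p₂) = 1 − 0.041301 × 0.014682 = 0.999394.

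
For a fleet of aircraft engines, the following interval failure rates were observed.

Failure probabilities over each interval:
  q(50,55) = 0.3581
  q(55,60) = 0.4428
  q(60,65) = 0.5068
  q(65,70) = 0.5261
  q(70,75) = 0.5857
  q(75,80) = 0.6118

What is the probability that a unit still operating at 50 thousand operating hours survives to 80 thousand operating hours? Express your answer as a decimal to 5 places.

0.01344

Chaining the interval survival probabilities: (1 − 0.3581) × (1 − 0.4428) × (1 − 0.5068) × (1 − 0.5261) × (1 − 0.5857) × (1 − 0.6118).
= 0.6419 × 0.5572 × 0.4932 × 0.4739 × 0.4143 × 0.3882 = 0.013445.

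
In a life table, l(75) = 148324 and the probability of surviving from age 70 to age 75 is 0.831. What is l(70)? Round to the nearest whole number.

178489

l(70) = l(75) / p = 148324 / 0.831 = 178489.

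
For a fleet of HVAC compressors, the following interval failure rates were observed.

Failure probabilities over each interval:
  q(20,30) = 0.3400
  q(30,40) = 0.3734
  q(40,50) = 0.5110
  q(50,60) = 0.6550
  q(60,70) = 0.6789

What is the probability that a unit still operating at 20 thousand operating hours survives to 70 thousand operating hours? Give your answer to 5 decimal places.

P(survive 20→70) = (1 − 0.3400) × (1 − 0.3734) × (1 − 0.5110) × (1 − 0.6550) × (1 − 0.6789).
= 0.6600 × 0.6266 × 0.4890 × 0.3450 × 0.3211 = 0.022403.

0.02240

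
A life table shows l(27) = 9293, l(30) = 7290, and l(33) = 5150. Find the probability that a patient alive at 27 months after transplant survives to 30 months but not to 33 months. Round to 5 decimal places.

This is the probability of reaching 30 but not 33, conditional on being alive at 27: (l(30) − l(33)) / l(27).
= (7290 − 5150) / 9293 = 2140 / 9293 = 0.230281.

0.23028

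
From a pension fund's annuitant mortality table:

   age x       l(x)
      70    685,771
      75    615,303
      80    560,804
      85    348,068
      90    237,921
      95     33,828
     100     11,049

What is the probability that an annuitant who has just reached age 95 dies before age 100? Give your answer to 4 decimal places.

0.6734

P(die before 100 | alive at 95) = 1 − l(100)/l(95) = 1 − 11,049/33,828 = (22,779)/33,828 = 0.673377.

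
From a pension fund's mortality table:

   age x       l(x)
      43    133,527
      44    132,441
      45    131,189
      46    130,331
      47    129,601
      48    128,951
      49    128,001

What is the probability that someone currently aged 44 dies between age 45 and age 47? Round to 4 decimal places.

This is the probability of reaching 45 but not 47, conditional on being alive at 44: (l(45) − l(47)) / l(44).
= (131,189 − 129,601) / 132,441 = 1,588 / 132,441 = 0.011990.

0.0120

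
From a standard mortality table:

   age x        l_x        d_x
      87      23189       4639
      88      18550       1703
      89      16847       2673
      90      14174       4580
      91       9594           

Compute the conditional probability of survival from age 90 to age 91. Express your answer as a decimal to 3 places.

0.677

The conditional survival probability is l_91/l_90 = 9594/14174 = 0.676873.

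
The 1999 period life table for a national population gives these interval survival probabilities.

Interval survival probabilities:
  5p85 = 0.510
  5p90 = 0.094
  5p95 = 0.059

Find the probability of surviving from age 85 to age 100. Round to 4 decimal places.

0.0028

The overall survival probability is 0.510 × 0.094 × 0.059.
= 0.002828.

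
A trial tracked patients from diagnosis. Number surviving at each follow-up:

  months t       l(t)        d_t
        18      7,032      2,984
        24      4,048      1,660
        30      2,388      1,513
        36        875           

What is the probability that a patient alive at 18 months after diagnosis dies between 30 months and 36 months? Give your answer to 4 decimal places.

This is the probability of reaching 30 but not 36, conditional on being alive at 18: (l(30) − l(36)) / l(18).
= (2,388 − 875) / 7,032 = 1,513 / 7,032 = 0.215159.

0.2152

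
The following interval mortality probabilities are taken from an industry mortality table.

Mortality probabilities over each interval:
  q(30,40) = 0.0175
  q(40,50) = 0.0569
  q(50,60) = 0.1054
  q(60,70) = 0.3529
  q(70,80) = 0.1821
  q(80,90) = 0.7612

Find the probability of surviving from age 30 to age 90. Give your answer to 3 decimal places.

0.105

Survival from 30 to 90 is the product of surviving each interval: (1 − 0.0175) × (1 − 0.0569) × (1 − 0.1054) × (1 − 0.3529) × (1 − 0.1821) × (1 − 0.7612).
= 0.9825 × 0.9431 × 0.8946 × 0.6471 × 0.8179 × 0.2388 = 0.104767.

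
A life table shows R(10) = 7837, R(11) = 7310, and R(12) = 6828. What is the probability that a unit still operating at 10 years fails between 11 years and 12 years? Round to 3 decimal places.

0.062

This is the probability of reaching 11 but not 12, conditional on being operational at 10: (R(11) − R(12)) / R(10).
= (7310 − 6828) / 7837 = 482 / 7837 = 0.061503.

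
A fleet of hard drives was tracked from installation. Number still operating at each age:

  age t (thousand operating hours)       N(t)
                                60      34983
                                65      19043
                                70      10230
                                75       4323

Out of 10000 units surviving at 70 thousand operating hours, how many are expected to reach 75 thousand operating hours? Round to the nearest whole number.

4226

The relevant probability is 4323/10230 = 0.422581.
Expected number = 10000 × 0.422581 = 4226.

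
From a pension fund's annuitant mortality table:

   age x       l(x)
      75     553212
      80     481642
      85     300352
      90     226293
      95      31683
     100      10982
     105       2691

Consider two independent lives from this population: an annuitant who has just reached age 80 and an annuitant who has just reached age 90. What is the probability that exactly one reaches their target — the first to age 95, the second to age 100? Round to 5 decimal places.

0.10793

p₁ = l(95)/l(80) = 31683/481642 = 0.065781; p₂ = l(100)/l(90) = 10982/226293 = 0.048530.
P(exactly one) = p₁(1−p₂) + (1−p₁)p₂ = 0.062589 + 0.045338 = 0.107926.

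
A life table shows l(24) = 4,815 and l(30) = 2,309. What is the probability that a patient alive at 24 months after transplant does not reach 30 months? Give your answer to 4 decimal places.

0.5205

P(die before 30 | alive at 24) = 1 − l(30)/l(24) = 1 − 2,309/4,815 = (2,506)/4,815 = 0.520457.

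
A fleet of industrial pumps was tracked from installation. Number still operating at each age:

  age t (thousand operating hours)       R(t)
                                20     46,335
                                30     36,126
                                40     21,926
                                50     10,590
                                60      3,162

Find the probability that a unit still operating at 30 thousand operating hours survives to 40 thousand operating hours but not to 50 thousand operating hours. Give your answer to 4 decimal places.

This is the probability of reaching 40 but not 50, conditional on being operational at 30: (R(40) − R(50)) / R(30).
= (21,926 − 10,590) / 36,126 = 11,336 / 36,126 = 0.313791.

0.3138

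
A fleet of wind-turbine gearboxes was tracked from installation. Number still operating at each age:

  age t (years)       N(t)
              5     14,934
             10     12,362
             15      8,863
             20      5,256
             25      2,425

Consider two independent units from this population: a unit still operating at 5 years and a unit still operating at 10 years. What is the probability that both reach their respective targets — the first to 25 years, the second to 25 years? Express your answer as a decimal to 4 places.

0.0319

p₁ = N(25)/N(5) = 2,425/14,934 = 0.162381; p₂ = N(25)/N(10) = 2,425/12,362 = 0.196166.
P(both) = p₁ × p₂ = 0.162381 × 0.196166 = 0.031854.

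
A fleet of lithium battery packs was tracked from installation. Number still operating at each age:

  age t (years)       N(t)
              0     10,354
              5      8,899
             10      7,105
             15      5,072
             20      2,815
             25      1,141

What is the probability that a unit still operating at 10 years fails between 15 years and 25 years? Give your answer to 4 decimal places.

This is the probability of reaching 15 but not 25, conditional on being operational at 10: (N(15) − N(25)) / N(10).
= (5,072 − 1,141) / 7,105 = 3,931 / 7,105 = 0.553272.

0.5533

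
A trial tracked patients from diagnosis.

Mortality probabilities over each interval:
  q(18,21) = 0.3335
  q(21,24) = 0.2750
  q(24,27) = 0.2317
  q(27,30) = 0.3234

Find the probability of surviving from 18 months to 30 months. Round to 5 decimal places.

The overall survival probability is (1 − 0.3335) × (1 − 0.2750) × (1 − 0.2317) × (1 − 0.3234).
= 0.6665 × 0.7250 × 0.7683 × 0.6766 = 0.251189.

0.25119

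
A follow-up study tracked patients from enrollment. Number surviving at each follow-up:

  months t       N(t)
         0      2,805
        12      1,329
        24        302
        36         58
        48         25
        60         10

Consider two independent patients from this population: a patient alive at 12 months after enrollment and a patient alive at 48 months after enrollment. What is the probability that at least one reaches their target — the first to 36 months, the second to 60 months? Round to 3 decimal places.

0.426

p₁ = N(36)/N(12) = 58/1,329 = 0.043642; p₂ = N(60)/N(48) = 10/25 = 0.400000.
P(at least one) = 1 − (1−p₁)(1−p₂) = 1 − 0.956358 × 0.600000 = 0.426185.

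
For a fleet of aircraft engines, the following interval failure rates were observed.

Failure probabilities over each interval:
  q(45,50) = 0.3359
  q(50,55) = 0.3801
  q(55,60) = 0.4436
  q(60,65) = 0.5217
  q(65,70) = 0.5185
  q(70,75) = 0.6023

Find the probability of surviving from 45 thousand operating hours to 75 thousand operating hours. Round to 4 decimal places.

Survival from 45 to 75 is the product of surviving each interval: (1 − 0.3359) × (1 − 0.3801) × (1 − 0.4436) × (1 − 0.5217) × (1 − 0.5185) × (1 − 0.6023).
= 0.6641 × 0.6199 × 0.5564 × 0.4783 × 0.4815 × 0.3977 = 0.020979.

0.0210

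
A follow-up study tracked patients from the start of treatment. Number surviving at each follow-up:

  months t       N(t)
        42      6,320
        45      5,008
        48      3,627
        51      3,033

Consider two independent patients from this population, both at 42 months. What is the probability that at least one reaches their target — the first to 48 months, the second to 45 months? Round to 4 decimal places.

0.9115

p₁ = N(48)/N(42) = 3,627/6,320 = 0.573892; p₂ = N(45)/N(42) = 5,008/6,320 = 0.792405.
P(at least one) = 1 − (1−p₁)(1−p₂) = 1 − 0.426108 × 0.207595 = 0.911542.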